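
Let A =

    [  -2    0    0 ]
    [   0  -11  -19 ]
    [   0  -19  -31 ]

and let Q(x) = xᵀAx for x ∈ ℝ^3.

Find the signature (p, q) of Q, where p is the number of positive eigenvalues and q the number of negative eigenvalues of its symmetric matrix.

Applying the same elementary operations to the rows and columns of A produces a congruent diagonal matrix with entries -2, -11, 20/11.
That gives 1 positive, 2 negative pivots.

(1, 2)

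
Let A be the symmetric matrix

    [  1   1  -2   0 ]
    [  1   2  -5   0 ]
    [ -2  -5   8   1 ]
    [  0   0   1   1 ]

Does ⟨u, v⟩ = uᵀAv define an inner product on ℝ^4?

An LDLᵀ factorisation of A has diagonal entries 1, 1, -5, 6/5.
Counting signs: 3 positive, 1 negative.
Hence Q is indefinite.
⟨·,·⟩ is an inner product exactly when A is positive definite.

no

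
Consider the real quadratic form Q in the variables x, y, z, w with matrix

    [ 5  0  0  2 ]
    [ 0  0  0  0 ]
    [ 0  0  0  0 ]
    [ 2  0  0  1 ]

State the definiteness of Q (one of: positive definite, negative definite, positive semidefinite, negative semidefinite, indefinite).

positive semidefinite

Row-reducing A symmetrically gives the diagonal entries 5, 0, 0, 1/5.
That gives 2 positive, 2 zero pivots.
Hence Q is positive semidefinite.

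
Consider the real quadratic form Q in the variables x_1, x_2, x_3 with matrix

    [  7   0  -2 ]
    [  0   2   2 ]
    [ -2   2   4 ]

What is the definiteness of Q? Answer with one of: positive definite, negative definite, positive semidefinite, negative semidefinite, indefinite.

Leading principal minors: Δ_1 = 7, Δ_2 = 14, Δ_3 = 20.
All leading principal minors are positive, so by Sylvester's criterion Q is positive definite.

positive definite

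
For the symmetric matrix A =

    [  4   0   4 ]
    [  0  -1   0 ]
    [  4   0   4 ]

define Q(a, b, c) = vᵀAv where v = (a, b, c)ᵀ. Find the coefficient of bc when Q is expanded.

The coefficient of bc is A[2,3] + A[3,2] = 2·0 = 0.

0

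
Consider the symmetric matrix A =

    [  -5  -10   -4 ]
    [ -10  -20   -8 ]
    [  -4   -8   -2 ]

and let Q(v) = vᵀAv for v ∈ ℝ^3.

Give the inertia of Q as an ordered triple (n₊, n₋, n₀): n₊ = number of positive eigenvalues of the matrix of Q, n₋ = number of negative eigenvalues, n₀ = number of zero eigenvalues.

(1, 1, 1)

Congruent diagonalization of A (simultaneous row and column reduction) yields pivots -5, 0, 6/5.
That gives 1 positive, 1 negative, 1 zero pivots.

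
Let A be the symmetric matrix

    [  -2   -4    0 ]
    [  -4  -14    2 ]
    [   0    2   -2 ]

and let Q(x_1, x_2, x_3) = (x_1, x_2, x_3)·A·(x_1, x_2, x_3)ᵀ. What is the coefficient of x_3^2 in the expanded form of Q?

-2

The coefficient of x_3^2 is the diagonal entry A[3,3] = -2.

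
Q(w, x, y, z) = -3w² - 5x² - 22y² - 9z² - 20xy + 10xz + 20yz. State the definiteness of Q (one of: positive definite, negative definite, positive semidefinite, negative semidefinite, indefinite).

Write A = [[-3, 0, 0, 0], [0, -5, -10, 5], [0, -10, -22, 10], [0, 5, 10, -9]].
An LDLᵀ factorisation of A has diagonal entries -3, -5, -2, -4.
So there are 4 negative pivots.
Hence Q is negative definite.

negative definite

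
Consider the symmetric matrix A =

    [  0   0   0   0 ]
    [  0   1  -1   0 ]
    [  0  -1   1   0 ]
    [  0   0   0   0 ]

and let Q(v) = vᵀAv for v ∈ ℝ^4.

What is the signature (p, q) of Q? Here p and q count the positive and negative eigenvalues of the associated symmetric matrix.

Applying the same elementary operations to the rows and columns of A produces a congruent diagonal matrix with entries 0, 1, 0, 0.
So there are 1 positive, 3 zero pivots.

(1, 0)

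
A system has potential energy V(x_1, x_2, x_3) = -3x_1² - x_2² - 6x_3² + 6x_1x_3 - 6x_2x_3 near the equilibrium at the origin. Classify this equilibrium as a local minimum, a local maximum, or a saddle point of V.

The Hessian at the origin is H = [[-6, 0, 6], [0, -2, -6], [6, -6, -12]].
Row-reducing H symmetrically gives the diagonal entries -6, -2, 12.
That gives 1 positive, 2 negative pivots.
H is indefinite, so the origin is a saddle point.

saddle point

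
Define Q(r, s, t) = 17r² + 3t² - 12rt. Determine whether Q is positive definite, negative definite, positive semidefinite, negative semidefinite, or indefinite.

positive semidefinite

Write A = [[17, 0, -6], [0, 0, 0], [-6, 0, 3]].
Symmetric row and column elimination reduces A to a congruent diagonal form with pivots 17, 0, 15/17.
Counting signs: 2 positive, 1 zero.
Hence Q is positive semidefinite.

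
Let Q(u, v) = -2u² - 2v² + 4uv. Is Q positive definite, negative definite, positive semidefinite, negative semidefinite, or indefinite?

negative semidefinite

Write A = [[-2, 2], [2, -2]].
Symmetric row and column elimination reduces A to a congruent diagonal form with pivots -2, 0.
So there are 1 negative, 1 zero pivots.
Hence Q is negative semidefinite.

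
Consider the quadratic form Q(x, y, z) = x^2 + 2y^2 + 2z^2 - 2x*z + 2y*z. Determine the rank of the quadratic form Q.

3

The symmetric matrix is A = [[1, 0, -1], [0, 2, 1], [-1, 1, 2]].
An LDLᵀ factorisation of A has diagonal entries 1, 2, 1/2.
Counting signs: 3 positive.
The rank is the number of nonzero pivots: 3.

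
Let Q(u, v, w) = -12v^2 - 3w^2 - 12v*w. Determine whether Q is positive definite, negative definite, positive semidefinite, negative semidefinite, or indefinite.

The symmetric matrix is A = [[0, 0, 0], [0, -12, -6], [0, -6, -3]].
Symmetric row and column elimination reduces A to a congruent diagonal form with pivots 0, -12, 0.
Counting signs: 1 negative, 2 zero.
Hence Q is negative semidefinite.

negative semidefinite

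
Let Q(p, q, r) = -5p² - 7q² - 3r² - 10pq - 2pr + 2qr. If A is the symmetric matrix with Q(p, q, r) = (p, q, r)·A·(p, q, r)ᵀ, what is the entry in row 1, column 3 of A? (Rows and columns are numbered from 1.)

The coefficient of p·r in Q is -2. For a symmetric A this equals A[1,3] + A[3,1] = 2·A[1,3].
So A[1,3] = -2/2 = -1.

-1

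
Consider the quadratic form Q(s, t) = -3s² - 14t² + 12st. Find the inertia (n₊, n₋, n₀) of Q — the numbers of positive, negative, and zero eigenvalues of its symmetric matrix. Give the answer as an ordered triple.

(0, 2, 0)

The associated matrix is A = [[-3, 6], [6, -14]].
Row-reducing A symmetrically gives the diagonal entries -3, -2.
That gives 2 negative pivots.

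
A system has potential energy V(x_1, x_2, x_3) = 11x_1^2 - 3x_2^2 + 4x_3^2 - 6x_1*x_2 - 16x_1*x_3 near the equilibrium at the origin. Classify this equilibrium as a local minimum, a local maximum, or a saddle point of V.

saddle point

The Hessian at the origin is H = [[22, -6, -16], [-6, -6, 0], [-16, 0, 8]].
Congruent diagonalization of H (simultaneous row and column reduction) yields pivots 22, -84/11, -8/7.
So there are 1 positive, 2 negative pivots.
H is indefinite, so the origin is a saddle point.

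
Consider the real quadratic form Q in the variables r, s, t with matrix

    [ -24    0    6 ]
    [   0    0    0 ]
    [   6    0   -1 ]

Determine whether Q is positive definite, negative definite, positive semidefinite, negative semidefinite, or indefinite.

indefinite

Symmetric row and column elimination reduces A to a congruent diagonal form with pivots -24, 0, 1/2.
Counting signs: 1 positive, 1 negative, 1 zero.
Hence Q is indefinite.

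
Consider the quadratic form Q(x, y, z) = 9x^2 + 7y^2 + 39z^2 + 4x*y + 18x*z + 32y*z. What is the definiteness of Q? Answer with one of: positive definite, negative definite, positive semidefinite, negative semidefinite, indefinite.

positive definite

The symmetric matrix of Q is A = [[9, 2, 9], [2, 7, 16], [9, 16, 39]].
Leading principal minors: Δ_1 = 9, Δ_2 = 59, Δ_3 = 6.
All leading principal minors are positive, so by Sylvester's criterion Q is positive definite.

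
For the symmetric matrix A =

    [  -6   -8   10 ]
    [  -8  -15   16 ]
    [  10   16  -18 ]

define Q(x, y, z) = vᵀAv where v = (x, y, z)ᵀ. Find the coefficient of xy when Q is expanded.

-16

The coefficient of xy is A[1,2] + A[2,1] = 2·(-8) = -16.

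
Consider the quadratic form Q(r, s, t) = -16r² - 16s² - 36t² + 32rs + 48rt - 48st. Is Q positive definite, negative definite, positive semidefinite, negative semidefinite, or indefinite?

negative semidefinite

The associated matrix is A = [[-16, 16, 24], [16, -16, -24], [24, -24, -36]].
Symmetric row and column elimination reduces A to a congruent diagonal form with pivots -16, 0, 0.
Counting signs: 1 negative, 2 zero.
Hence Q is negative semidefinite.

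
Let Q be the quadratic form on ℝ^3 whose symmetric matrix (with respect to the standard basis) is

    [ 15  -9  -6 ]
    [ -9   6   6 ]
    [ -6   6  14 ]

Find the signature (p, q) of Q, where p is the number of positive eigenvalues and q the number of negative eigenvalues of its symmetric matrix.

Applying the same elementary operations to the rows and columns of A produces a congruent diagonal matrix with entries 15, 3/5, 2.
So there are 3 positive pivots.

(3, 0)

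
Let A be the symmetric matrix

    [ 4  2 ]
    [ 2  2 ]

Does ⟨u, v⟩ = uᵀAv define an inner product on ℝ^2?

For the 2×2 matrix [[4, 2], [2, 2]]: det = 4·2 − (2)² = 4, trace = 6.
det > 0 so both eigenvalues share the sign of the trace; trace = 6 > 0 ⇒ both positive.
⟨·,·⟩ is an inner product exactly when A is positive definite.

yes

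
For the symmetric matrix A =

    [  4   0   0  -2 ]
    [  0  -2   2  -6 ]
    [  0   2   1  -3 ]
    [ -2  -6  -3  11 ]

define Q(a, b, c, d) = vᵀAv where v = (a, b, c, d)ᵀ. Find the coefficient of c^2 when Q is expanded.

The coefficient of c^2 is the diagonal entry A[3,3] = 1.

1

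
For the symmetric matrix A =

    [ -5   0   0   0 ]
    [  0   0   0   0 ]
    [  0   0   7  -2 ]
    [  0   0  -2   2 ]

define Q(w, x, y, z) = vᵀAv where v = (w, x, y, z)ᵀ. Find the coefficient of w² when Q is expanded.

The coefficient of w² is the diagonal entry A[1,1] = -5.

-5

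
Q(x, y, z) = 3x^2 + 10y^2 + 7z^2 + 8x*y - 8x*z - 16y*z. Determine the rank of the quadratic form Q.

3

The symmetric matrix is A = [[3, 4, -4], [4, 10, -8], [-4, -8, 7]].
An LDLᵀ factorisation of A has diagonal entries 3, 14/3, 1/7.
That gives 3 positive pivots.
The rank is the number of nonzero pivots: 3.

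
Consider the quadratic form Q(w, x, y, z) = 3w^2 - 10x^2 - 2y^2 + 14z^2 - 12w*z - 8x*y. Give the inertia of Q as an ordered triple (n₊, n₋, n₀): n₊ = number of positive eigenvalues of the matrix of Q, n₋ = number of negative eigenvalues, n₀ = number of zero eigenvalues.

The symmetric matrix is A = [[3, 0, 0, -6], [0, -10, -4, 0], [0, -4, -2, 0], [-6, 0, 0, 14]].
An LDLᵀ factorisation of A has diagonal entries 3, -10, -2/5, 2.
That gives 2 positive, 2 negative pivots.

(2, 2, 0)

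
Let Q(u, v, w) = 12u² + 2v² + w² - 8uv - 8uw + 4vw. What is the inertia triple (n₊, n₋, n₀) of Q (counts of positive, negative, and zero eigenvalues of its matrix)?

(2, 1, 0)

The associated matrix is A = [[12, -4, -4], [-4, 2, 2], [-4, 2, 1]].
Row-reducing A symmetrically gives the diagonal entries 12, 2/3, -1.
That gives 2 positive, 1 negative pivots.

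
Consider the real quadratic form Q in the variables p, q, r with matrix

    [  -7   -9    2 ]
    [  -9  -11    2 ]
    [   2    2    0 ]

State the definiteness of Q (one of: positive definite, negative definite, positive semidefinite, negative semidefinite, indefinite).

Row-reducing A symmetrically gives the diagonal entries -7, 4/7, 0.
That gives 1 positive, 1 negative, 1 zero pivots.
Hence Q is indefinite.

indefinite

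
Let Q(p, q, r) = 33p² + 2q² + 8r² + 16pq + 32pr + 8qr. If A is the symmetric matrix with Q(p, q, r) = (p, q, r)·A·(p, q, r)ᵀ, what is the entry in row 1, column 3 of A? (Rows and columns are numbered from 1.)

16

The coefficient of p·r in Q is 32. For a symmetric A this equals A[1,3] + A[3,1] = 2·A[1,3].
So A[1,3] = 32/2 = 16.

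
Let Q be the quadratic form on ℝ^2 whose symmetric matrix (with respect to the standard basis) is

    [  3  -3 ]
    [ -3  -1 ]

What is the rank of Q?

Congruent diagonalization of A (simultaneous row and column reduction) yields pivots 3, -4.
Counting signs: 1 positive, 1 negative.
The rank is the number of nonzero pivots: 2.

2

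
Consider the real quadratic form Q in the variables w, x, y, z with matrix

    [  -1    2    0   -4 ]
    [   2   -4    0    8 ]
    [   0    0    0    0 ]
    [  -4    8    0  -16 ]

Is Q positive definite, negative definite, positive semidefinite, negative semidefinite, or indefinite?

negative semidefinite

Applying the same elementary operations to the rows and columns of A produces a congruent diagonal matrix with entries -1, 0, 0, 0.
Counting signs: 1 negative, 3 zero.
Hence Q is negative semidefinite.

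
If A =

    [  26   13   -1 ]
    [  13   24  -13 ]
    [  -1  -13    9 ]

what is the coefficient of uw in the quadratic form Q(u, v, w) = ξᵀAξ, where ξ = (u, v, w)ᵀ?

The coefficient of uw is A[1,3] + A[3,1] = 2·(-1) = -2.

-2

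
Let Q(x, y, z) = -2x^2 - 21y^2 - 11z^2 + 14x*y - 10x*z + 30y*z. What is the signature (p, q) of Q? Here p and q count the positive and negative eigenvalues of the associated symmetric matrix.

The associated matrix is A = [[-2, 7, -5], [7, -21, 15], [-5, 15, -11]].
Congruent diagonalization of A (simultaneous row and column reduction) yields pivots -2, 7/2, -2/7.
That gives 1 positive, 2 negative pivots.

(1, 2)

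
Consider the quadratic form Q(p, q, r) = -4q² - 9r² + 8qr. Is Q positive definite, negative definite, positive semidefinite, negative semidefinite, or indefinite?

The symmetric matrix is A = [[0, 0, 0], [0, -4, 4], [0, 4, -9]].
Row-reducing A symmetrically gives the diagonal entries 0, -4, -5.
That gives 2 negative, 1 zero pivots.
Hence Q is negative semidefinite.

negative semidefinite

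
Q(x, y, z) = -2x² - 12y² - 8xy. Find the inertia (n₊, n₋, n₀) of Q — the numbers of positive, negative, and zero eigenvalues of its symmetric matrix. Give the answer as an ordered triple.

(0, 2, 1)

The symmetric matrix is A = [[-2, -4, 0], [-4, -12, 0], [0, 0, 0]].
Applying the same elementary operations to the rows and columns of A produces a congruent diagonal matrix with entries -2, -4, 0.
That gives 2 negative, 1 zero pivots.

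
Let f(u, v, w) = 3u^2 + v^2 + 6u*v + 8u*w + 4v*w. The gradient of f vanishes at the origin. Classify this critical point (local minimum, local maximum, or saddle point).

The Hessian at the origin is H = [[6, 6, 8], [6, 2, 4], [8, 4, 0]].
An LDLᵀ factorisation of H has diagonal entries 6, -4, -20/3.
So there are 1 positive, 2 negative pivots.
H is indefinite, so the origin is a saddle point.

saddle point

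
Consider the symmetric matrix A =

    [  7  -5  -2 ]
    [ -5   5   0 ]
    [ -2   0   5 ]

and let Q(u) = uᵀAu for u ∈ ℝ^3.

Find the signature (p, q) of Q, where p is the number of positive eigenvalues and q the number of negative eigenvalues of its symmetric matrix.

(3, 0)

Congruent diagonalization of A (simultaneous row and column reduction) yields pivots 7, 10/7, 3.
Counting signs: 3 positive.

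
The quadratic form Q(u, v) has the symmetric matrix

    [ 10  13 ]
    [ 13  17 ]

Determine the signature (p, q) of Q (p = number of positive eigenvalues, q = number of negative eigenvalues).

(2, 0)

Symmetric row and column elimination reduces A to a congruent diagonal form with pivots 10, 1/10.
So there are 2 positive pivots.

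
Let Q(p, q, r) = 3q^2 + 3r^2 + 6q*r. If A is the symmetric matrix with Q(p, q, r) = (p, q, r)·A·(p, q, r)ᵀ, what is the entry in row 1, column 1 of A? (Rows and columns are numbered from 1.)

0

The coefficient of p^2 in Q is 0, and that is exactly A[1,1].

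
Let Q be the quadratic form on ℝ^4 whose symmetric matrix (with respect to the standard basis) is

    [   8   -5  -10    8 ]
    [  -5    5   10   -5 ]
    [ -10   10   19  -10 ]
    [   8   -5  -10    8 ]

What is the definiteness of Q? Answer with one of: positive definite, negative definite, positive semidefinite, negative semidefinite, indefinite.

Applying the same elementary operations to the rows and columns of A produces a congruent diagonal matrix with entries 8, 15/8, -1, 0.
So there are 2 positive, 1 negative, 1 zero pivots.
Hence Q is indefinite.

indefinite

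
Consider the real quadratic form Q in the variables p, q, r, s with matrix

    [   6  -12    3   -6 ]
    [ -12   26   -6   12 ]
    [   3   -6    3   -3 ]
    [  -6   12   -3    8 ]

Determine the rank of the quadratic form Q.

4

Applying the same elementary operations to the rows and columns of A produces a congruent diagonal matrix with entries 6, 2, 3/2, 2.
So there are 4 positive pivots.
The rank is the number of nonzero pivots: 4.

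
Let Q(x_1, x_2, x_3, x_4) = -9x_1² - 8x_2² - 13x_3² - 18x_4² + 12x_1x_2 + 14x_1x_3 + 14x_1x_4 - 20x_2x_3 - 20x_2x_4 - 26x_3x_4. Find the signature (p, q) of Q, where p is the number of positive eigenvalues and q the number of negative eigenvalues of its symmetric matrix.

The associated matrix is A = [[-9, 6, 7, 7], [6, -8, -10, -10], [7, -10, -13, -13], [7, -10, -13, -18]].
Applying the same elementary operations to the rows and columns of A produces a congruent diagonal matrix with entries -9, -4, -4/9, -5.
So there are 4 negative pivots.

(0, 4)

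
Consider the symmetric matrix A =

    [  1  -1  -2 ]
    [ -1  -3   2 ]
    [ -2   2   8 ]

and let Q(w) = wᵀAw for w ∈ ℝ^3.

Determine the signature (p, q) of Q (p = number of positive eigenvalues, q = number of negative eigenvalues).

Applying the same elementary operations to the rows and columns of A produces a congruent diagonal matrix with entries 1, -4, 4.
Counting signs: 2 positive, 1 negative.

(2, 1)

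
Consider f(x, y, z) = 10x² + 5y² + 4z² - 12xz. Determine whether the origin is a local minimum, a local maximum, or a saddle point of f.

local minimum

The Hessian at the origin is H = [[20, 0, -12], [0, 10, 0], [-12, 0, 8]].
An LDLᵀ factorisation of H has diagonal entries 20, 10, 4/5.
That gives 3 positive pivots.
H is positive definite, so the origin is a strict local minimum.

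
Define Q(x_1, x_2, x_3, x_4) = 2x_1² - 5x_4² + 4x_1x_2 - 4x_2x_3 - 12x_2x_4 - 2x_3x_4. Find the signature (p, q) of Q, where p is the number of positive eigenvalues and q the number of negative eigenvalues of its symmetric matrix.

The symmetric matrix is A = [[2, 2, 0, 0], [2, 0, -2, -6], [0, -2, 0, -1], [0, -6, -1, -5]].
Applying the same elementary operations to the rows and columns of A produces a congruent diagonal matrix with entries 2, -2, 2, 1/2.
Counting signs: 3 positive, 1 negative.

(3, 1)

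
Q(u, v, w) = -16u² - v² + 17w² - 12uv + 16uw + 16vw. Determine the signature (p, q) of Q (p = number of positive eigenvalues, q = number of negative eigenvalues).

The associated matrix is A = [[-16, -6, 8], [-6, -1, 8], [8, 8, 17]].
Congruent diagonalization of A (simultaneous row and column reduction) yields pivots -16, 5/4, 1.
Counting signs: 2 positive, 1 negative.

(2, 1)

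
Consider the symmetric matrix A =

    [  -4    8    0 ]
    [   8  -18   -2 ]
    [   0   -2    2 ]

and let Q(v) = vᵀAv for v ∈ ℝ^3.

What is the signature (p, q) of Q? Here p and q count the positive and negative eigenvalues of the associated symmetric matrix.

(1, 2)

Row-reducing A symmetrically gives the diagonal entries -4, -2, 4.
That gives 1 positive, 2 negative pivots.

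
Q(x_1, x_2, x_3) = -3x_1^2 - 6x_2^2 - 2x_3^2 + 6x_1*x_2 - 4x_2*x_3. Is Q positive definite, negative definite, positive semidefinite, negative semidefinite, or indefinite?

The associated matrix is A = [[-3, 3, 0], [3, -6, -2], [0, -2, -2]].
Congruent diagonalization of A (simultaneous row and column reduction) yields pivots -3, -3, -2/3.
Counting signs: 3 negative.
Hence Q is negative definite.

negative definite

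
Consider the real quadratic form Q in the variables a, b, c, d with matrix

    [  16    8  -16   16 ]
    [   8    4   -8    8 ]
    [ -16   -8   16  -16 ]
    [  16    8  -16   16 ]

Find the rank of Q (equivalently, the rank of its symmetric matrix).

Congruent diagonalization of A (simultaneous row and column reduction) yields pivots 16, 0, 0, 0.
Counting signs: 1 positive, 3 zero.
The rank is the number of nonzero pivots: 1.

1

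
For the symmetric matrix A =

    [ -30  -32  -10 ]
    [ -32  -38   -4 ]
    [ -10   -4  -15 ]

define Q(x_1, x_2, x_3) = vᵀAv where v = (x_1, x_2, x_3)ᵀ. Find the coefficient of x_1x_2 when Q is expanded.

The coefficient of x_1x_2 is A[1,2] + A[2,1] = 2·(-32) = -64.

-64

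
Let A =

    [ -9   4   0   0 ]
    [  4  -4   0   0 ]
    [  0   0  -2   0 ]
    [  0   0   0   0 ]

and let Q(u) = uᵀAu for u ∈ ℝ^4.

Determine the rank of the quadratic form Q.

3

Row-reducing A symmetrically gives the diagonal entries -9, -20/9, -2, 0.
So there are 3 negative, 1 zero pivots.
The rank is the number of nonzero pivots: 3.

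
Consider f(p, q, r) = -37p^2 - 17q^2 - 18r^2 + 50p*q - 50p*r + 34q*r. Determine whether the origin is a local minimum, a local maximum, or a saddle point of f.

local maximum

The Hessian at the origin is H = [[-74, 50, -50], [50, -34, 34], [-50, 34, -36]].
Applying the same elementary operations to the rows and columns of H produces a congruent diagonal matrix with entries -74, -8/37, -2.
So there are 3 negative pivots.
H is negative definite, so the origin is a strict local maximum.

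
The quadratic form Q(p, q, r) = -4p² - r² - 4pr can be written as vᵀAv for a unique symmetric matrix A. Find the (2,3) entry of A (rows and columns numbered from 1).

0

The coefficient of q·r in Q is 0. For a symmetric A this equals A[2,3] + A[3,2] = 2·A[2,3].
So A[2,3] = 0/2 = 0.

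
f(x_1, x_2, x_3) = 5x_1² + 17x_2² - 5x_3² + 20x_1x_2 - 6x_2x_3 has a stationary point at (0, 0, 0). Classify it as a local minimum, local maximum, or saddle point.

The Hessian at the origin is H = [[10, 20, 0], [20, 34, -6], [0, -6, -10]].
An LDLᵀ factorisation of H has diagonal entries 10, -6, -4.
So there are 1 positive, 2 negative pivots.
H is indefinite, so the origin is a saddle point.

saddle point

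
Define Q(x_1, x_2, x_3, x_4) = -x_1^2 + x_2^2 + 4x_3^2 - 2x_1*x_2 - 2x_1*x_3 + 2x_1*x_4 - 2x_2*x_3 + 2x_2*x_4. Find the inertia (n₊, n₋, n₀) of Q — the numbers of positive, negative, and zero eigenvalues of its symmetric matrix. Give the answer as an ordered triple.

The associated matrix is A = [[-1, -1, -1, 1], [-1, 1, -1, 1], [-1, -1, 4, 0], [1, 1, 0, 0]].
Symmetric row and column elimination reduces A to a congruent diagonal form with pivots -1, 2, 5, 4/5.
That gives 3 positive, 1 negative pivots.

(3, 1, 0)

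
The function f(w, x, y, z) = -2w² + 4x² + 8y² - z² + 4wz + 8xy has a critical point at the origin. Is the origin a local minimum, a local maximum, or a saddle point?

saddle point

The Hessian at the origin is H = [[-4, 0, 0, 4], [0, 8, 8, 0], [0, 8, 16, 0], [4, 0, 0, -2]].
Row-reducing H symmetrically gives the diagonal entries -4, 8, 8, 2.
Counting signs: 3 positive, 1 negative.
H is indefinite, so the origin is a saddle point.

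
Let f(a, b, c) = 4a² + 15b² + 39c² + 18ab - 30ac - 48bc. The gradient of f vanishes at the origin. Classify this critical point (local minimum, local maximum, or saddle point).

The Hessian at the origin is H = [[8, 18, -30], [18, 30, -48], [-30, -48, 78]].
Congruent diagonalization of H (simultaneous row and column reduction) yields pivots 8, -21/2, 12/7.
So there are 2 positive, 1 negative pivots.
H is indefinite, so the origin is a saddle point.

saddle point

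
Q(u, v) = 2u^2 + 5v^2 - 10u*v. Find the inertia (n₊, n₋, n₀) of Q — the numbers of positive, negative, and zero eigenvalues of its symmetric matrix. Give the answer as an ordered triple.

Write A = [[2, -5], [-5, 5]].
Row-reducing A symmetrically gives the diagonal entries 2, -15/2.
So there are 1 positive, 1 negative pivots.

(1, 1, 0)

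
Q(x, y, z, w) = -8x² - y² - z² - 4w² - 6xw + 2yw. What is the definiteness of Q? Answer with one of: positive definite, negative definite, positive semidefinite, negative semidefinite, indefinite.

negative definite

The symmetric matrix of Q is A = [[-8, 0, 0, -3], [0, -1, 0, 1], [0, 0, -1, 0], [-3, 1, 0, -4]].
Leading principal minors: Δ_1 = -8, Δ_2 = 8, Δ_3 = -8, Δ_4 = 15.
The signs alternate starting with Δ_1 < 0, so by Sylvester's criterion Q is negative definite.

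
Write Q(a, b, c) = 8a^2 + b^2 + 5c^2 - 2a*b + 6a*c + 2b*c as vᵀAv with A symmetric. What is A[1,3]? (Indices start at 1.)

The coefficient of a·c in Q is 6. For a symmetric A this equals A[1,3] + A[3,1] = 2·A[1,3].
So A[1,3] = 6/2 = 3.

3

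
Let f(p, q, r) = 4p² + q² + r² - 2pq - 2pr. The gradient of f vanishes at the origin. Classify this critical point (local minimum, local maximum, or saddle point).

local minimum

The Hessian at the origin is H = [[8, -2, -2], [-2, 2, 0], [-2, 0, 2]].
Symmetric row and column elimination reduces H to a congruent diagonal form with pivots 8, 3/2, 4/3.
So there are 3 positive pivots.
H is positive definite, so the origin is a strict local minimum.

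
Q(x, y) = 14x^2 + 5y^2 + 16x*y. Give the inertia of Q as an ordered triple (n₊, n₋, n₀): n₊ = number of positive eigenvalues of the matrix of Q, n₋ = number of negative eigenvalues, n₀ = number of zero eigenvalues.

The associated matrix is A = [[14, 8], [8, 5]].
An LDLᵀ factorisation of A has diagonal entries 14, 3/7.
That gives 2 positive pivots.

(2, 0, 0)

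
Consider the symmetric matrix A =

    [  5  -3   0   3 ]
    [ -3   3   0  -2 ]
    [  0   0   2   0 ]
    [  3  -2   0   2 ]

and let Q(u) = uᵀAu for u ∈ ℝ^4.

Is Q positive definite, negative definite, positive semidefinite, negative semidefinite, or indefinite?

positive definite

Leading principal minors: Δ_1 = 5, Δ_2 = 6, Δ_3 = 12, Δ_4 = 2.
All leading principal minors are positive, so by Sylvester's criterion Q is positive definite.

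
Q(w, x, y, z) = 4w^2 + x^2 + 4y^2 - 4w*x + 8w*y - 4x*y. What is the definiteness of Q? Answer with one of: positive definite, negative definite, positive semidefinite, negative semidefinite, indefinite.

The symmetric matrix is A = [[4, -2, 4, 0], [-2, 1, -2, 0], [4, -2, 4, 0], [0, 0, 0, 0]].
Congruent diagonalization of A (simultaneous row and column reduction) yields pivots 4, 0, 0, 0.
Counting signs: 1 positive, 3 zero.
Hence Q is positive semidefinite.

positive semidefinite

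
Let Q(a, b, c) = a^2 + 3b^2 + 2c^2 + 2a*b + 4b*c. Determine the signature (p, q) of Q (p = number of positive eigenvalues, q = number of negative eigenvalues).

The associated matrix is A = [[1, 1, 0], [1, 3, 2], [0, 2, 2]].
Applying the same elementary operations to the rows and columns of A produces a congruent diagonal matrix with entries 1, 2, 0.
Counting signs: 2 positive, 1 zero.

(2, 0)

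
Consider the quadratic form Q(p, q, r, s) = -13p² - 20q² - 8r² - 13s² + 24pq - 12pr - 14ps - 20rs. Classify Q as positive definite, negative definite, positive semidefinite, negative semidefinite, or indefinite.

Write A = [[-13, 12, -6, -7], [12, -20, 0, 0], [-6, 0, -8, -10], [-7, 0, -10, -13]].
Applying the same elementary operations to the rows and columns of A produces a congruent diagonal matrix with entries -13, -116/13, -52/29, -4/13.
Counting signs: 4 negative.
Hence Q is negative definite.

negative definite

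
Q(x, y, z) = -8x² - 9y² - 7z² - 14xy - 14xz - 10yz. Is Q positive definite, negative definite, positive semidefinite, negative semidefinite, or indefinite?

The associated matrix is A = [[-8, -7, -7], [-7, -9, -5], [-7, -5, -7]].
An LDLᵀ factorisation of A has diagonal entries -8, -23/8, -10/23.
So there are 3 negative pivots.
Hence Q is negative definite.

negative definite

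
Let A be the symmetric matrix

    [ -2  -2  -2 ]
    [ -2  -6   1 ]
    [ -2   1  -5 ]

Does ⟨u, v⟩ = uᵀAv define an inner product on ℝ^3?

Row-reducing A symmetrically gives the diagonal entries -2, -4, -3/4.
That gives 3 negative pivots.
Hence Q is negative definite.
⟨·,·⟩ is an inner product exactly when A is positive definite.

no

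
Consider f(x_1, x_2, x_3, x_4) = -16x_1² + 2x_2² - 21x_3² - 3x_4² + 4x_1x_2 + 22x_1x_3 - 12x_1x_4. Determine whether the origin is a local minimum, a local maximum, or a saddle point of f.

saddle point

The Hessian at the origin is H = [[-32, 4, 22, -12], [4, 4, 0, 0], [22, 0, -42, 0], [-12, 0, 0, -6]].
Congruent diagonalization of H (simultaneous row and column reduction) yields pivots -32, 9/2, -257/9, -30/257.
That gives 1 positive, 3 negative pivots.
H is indefinite, so the origin is a saddle point.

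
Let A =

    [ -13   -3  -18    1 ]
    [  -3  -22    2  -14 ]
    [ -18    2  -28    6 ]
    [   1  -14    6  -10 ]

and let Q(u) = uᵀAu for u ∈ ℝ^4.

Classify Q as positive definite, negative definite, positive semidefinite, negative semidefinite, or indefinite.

negative definite

Leading principal minors: Δ_1 = -13, Δ_2 = 277, Δ_3 = -360, Δ_4 = 80.
The signs alternate starting with Δ_1 < 0, so by Sylvester's criterion Q is negative definite.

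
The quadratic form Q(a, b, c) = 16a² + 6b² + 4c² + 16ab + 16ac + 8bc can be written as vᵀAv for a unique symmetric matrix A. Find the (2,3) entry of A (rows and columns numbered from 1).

4

The coefficient of b·c in Q is 8. For a symmetric A this equals A[2,3] + A[3,2] = 2·A[2,3].
So A[2,3] = 8/2 = 4.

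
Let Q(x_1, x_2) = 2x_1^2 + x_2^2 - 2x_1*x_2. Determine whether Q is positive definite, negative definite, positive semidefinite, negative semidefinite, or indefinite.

The symmetric matrix of Q is A = [[2, -1], [-1, 1]].
Leading principal minors: Δ_1 = 2, Δ_2 = 1.
All leading principal minors are positive, so by Sylvester's criterion Q is positive definite.

positive definite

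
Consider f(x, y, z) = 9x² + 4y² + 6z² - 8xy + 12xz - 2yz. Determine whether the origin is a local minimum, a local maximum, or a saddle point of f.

The Hessian at the origin is H = [[18, -8, 12], [-8, 8, -2], [12, -2, 12]].
Applying the same elementary operations to the rows and columns of H produces a congruent diagonal matrix with entries 18, 40/9, 3/2.
Counting signs: 3 positive.
H is positive definite, so the origin is a strict local minimum.

local minimum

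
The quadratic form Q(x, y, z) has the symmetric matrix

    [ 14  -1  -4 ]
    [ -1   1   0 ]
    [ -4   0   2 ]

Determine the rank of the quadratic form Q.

Row-reducing A symmetrically gives the diagonal entries 14, 13/14, 10/13.
So there are 3 positive pivots.
The rank is the number of nonzero pivots: 3.

3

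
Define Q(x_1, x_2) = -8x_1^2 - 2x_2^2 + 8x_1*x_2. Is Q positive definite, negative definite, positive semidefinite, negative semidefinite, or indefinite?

negative semidefinite

The symmetric matrix of Q is [[-8, 4], [4, -2]].
For the 2×2 matrix [[-8, 4], [4, -2]]: det = -8·-2 − (4)² = 0, trace = -10.
det = 0 so one eigenvalue is zero; the form is semidefinite with the sign of the trace.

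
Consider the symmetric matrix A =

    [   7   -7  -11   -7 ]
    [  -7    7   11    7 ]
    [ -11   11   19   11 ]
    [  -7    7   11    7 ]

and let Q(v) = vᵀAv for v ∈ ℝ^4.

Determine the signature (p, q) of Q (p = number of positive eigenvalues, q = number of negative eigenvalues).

Applying the same elementary operations to the rows and columns of A produces a congruent diagonal matrix with entries 7, 0, 12/7, 0.
That gives 2 positive, 2 zero pivots.

(2, 0)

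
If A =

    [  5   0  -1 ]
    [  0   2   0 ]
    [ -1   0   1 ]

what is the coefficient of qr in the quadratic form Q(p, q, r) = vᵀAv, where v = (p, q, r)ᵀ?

0

The coefficient of qr is A[2,3] + A[3,2] = 2·0 = 0.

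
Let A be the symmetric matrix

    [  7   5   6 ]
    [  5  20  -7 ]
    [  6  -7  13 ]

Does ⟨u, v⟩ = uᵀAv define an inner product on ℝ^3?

yes

Applying the same elementary operations to the rows and columns of A produces a congruent diagonal matrix with entries 7, 115/7, 12/115.
So there are 3 positive pivots.
Hence Q is positive definite.
⟨·,·⟩ is an inner product exactly when A is positive definite.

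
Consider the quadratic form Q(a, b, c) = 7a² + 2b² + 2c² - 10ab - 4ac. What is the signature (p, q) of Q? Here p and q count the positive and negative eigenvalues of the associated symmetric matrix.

(2, 1)

The associated matrix is A = [[7, -5, -2], [-5, 2, 0], [-2, 0, 2]].
An LDLᵀ factorisation of A has diagonal entries 7, -11/7, 30/11.
That gives 2 positive, 1 negative pivots.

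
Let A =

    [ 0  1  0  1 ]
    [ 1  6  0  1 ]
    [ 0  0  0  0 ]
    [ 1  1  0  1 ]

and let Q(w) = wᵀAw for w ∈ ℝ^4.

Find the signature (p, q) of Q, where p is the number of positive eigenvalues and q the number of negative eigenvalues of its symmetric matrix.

By Sylvester's law of inertia any congruent diagonalization of A has 2 positive, 1 negative and 1 zero entries.

(2, 1)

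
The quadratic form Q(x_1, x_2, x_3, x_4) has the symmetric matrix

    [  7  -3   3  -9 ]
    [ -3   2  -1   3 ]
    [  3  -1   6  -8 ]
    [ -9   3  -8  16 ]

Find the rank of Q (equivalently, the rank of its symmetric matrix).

Row-reducing A symmetrically gives the diagonal entries 7, 5/7, 23/5, 6/23.
So there are 4 positive pivots.
The rank is the number of nonzero pivots: 4.

4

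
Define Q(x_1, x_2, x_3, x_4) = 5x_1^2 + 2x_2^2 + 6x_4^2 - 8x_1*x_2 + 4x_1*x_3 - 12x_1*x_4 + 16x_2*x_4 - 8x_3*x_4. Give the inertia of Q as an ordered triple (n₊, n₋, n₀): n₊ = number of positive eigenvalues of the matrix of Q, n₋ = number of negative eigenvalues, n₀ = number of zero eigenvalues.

Write A = [[5, -4, 2, -6], [-4, 2, 0, 8], [2, 0, 0, -4], [-6, 8, -4, 6]].
Applying the same elementary operations to the rows and columns of A produces a congruent diagonal matrix with entries 5, -6/5, 4/3, 2.
That gives 3 positive, 1 negative pivots.

(3, 1, 0)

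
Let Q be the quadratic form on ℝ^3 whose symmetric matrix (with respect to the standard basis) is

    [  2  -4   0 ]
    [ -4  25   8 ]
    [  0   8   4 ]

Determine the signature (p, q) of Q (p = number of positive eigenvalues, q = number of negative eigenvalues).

(3, 0)

An LDLᵀ factorisation of A has diagonal entries 2, 17, 4/17.
So there are 3 positive pivots.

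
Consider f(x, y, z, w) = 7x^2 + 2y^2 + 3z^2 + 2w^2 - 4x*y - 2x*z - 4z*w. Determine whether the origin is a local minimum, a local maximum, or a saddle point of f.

local minimum

The Hessian at the origin is H = [[14, -4, -2, 0], [-4, 4, 0, 0], [-2, 0, 6, -4], [0, 0, -4, 4]].
Symmetric row and column elimination reduces H to a congruent diagonal form with pivots 14, 20/7, 28/5, 8/7.
That gives 4 positive pivots.
H is positive definite, so the origin is a strict local minimum.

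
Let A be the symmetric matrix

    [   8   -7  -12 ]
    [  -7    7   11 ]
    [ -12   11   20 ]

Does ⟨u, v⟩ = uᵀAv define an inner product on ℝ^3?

yes

Leading principal minors: Δ_1 = 8, Δ_2 = 7, Δ_3 = 12.
All leading principal minors are positive, so by Sylvester's criterion Q is positive definite.
⟨·,·⟩ is an inner product exactly when A is positive definite.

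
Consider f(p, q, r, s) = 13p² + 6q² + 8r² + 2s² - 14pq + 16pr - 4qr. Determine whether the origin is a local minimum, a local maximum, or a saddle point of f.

The Hessian at the origin is H = [[26, -14, 16, 0], [-14, 12, -4, 0], [16, -4, 16, 0], [0, 0, 0, 4]].
Applying the same elementary operations to the rows and columns of H produces a congruent diagonal matrix with entries 26, 58/13, 40/29, 4.
So there are 4 positive pivots.
H is positive definite, so the origin is a strict local minimum.

local minimum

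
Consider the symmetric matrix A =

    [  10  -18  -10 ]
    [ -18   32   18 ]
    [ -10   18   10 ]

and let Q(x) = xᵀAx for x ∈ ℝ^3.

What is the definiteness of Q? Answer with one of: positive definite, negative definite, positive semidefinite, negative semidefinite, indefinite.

Congruent diagonalization of A (simultaneous row and column reduction) yields pivots 10, -2/5, 0.
Counting signs: 1 positive, 1 negative, 1 zero.
Hence Q is indefinite.

indefinite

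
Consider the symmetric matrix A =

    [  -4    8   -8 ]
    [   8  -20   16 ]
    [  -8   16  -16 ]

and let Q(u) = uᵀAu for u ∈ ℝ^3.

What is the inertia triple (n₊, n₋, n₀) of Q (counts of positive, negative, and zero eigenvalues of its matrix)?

(0, 2, 1)

Symmetric row and column elimination reduces A to a congruent diagonal form with pivots -4, -4, 0.
So there are 2 negative, 1 zero pivots.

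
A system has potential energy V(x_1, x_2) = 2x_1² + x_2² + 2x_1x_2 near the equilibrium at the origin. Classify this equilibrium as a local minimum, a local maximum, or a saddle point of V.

The Hessian at the origin is H = [[4, 2], [2, 2]].
det H = 4·2 − (2)² = 4 > 0 and H[1,1] = 4 > 0, so H is positive definite.
Therefore the origin is a local minimum.

local minimum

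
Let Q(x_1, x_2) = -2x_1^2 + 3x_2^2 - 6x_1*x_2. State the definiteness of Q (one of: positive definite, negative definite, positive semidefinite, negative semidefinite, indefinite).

indefinite

Write A = [[-2, -3], [-3, 3]].
Row-reducing A symmetrically gives the diagonal entries -2, 15/2.
So there are 1 positive, 1 negative pivots.
Hence Q is indefinite.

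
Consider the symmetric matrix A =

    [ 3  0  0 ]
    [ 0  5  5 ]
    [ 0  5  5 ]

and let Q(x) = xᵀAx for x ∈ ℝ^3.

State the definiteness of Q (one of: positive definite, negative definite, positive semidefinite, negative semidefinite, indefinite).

positive semidefinite

Row-reducing A symmetrically gives the diagonal entries 3, 5, 0.
So there are 2 positive, 1 zero pivots.
Hence Q is positive semidefinite.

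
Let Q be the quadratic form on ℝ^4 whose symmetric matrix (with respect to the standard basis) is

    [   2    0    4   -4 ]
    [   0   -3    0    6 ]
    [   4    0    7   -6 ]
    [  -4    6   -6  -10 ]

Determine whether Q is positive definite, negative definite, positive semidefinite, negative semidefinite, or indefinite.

An LDLᵀ factorisation of A has diagonal entries 2, -3, -1, -2.
So there are 1 positive, 3 negative pivots.
Hence Q is indefinite.

indefinite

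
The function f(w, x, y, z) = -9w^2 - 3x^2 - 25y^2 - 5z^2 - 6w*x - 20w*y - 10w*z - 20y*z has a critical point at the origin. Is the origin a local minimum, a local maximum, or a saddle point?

The Hessian at the origin is H = [[-18, -6, -20, -10], [-6, -6, 0, 0], [-20, 0, -50, -20], [-10, 0, -20, -10]].
Applying the same elementary operations to the rows and columns of H produces a congruent diagonal matrix with entries -18, -4, -50/3, -1.
So there are 4 negative pivots.
H is negative definite, so the origin is a strict local maximum.

local maximum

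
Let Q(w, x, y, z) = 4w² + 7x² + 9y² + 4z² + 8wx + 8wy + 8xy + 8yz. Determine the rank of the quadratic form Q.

4

The associated matrix is A = [[4, 4, 4, 0], [4, 7, 4, 0], [4, 4, 9, 4], [0, 0, 4, 4]].
An LDLᵀ factorisation of A has diagonal entries 4, 3, 5, 4/5.
So there are 4 positive pivots.
The rank is the number of nonzero pivots: 4.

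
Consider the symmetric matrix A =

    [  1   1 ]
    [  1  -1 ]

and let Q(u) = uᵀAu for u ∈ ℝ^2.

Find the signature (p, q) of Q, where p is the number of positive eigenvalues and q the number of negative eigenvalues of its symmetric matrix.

An LDLᵀ factorisation of A has diagonal entries 1, -2.
Counting signs: 1 positive, 1 negative.

(1, 1)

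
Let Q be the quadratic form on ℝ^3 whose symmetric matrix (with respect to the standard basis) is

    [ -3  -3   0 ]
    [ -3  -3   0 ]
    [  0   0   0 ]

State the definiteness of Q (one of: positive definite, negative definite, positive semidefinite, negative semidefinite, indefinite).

negative semidefinite

Applying the same elementary operations to the rows and columns of A produces a congruent diagonal matrix with entries -3, 0, 0.
Counting signs: 1 negative, 2 zero.
Hence Q is negative semidefinite.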